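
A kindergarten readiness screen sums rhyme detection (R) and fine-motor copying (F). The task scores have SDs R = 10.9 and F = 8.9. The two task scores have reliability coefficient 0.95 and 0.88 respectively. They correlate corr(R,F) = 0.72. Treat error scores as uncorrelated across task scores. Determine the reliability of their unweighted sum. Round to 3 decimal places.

0.954

Var(R+F) = 10.9² + 8.9² + 2·[10.9·8.9·0.72] = 198.02 + 139.694 = 337.714.
Because errors are independent across components, Cov(Tᵢ,Tⱼ) = Cov(Xᵢ,Xⱼ); the off-diagonal part of the true-score variance is the same as above.
True-score variance = [10.9²·0.95 + 8.9²·0.88] + 139.694 = 182.574 + 139.694 = 322.269.
Reliability = 322.269 / 337.714 = 0.954.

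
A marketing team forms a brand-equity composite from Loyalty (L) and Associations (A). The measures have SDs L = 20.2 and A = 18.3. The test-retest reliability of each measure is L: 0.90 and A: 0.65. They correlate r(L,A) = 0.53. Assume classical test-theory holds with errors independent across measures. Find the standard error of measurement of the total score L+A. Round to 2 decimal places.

Var(total) = 742.93 + 391.84 = 1134.77.
True-score variance = 584.915 + 391.84 = 976.754, so reliability = 0.8608.
Error variance = 1134.77 − 976.754 = 158.015; SEM = √158.015 = 12.57.

12.57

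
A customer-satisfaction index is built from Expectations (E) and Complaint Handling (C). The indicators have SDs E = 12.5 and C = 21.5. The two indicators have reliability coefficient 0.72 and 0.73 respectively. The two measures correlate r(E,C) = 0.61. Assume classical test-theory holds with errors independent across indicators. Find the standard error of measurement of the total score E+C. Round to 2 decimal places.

Var(total) = 618.5 + 327.875 = 946.375.
True-score variance = 449.942 + 327.875 = 777.817, so reliability = 0.8219.
Error variance = 946.375 − 777.817 = 168.558; SEM = √168.558 = 12.98.

12.98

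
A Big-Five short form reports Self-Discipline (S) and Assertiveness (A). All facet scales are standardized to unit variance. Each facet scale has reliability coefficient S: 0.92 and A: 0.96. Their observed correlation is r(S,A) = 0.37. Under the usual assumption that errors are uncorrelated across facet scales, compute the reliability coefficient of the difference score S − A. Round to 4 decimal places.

0.9048

Var(S−A) = 1 + 1 − 2·0.37 = 2 − 0.74 = 1.26.
Under uncorrelated errors the observed covariances equal the true-score covariances, so only the own-variance terms attenuate.
True-score variance = [0.92 + 0.96] − 0.74 = 1.88 − 0.74 = 1.14.
Reliability = 1.14 / 1.26 = 0.9048.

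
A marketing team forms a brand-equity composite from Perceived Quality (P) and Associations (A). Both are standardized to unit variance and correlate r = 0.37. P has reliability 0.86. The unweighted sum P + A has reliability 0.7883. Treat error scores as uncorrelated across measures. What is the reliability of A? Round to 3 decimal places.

Var(P+A) = 2 + 2·0.37 = 2.740.
True-score variance = ρ_P + ρ_A + 2·0.37, so 0.7883 = (0.86 + ρ_A + 0.74) / 2.740.
ρ_A = 0.7883·2.740 − 0.86 − 0.74 = 0.560.

0.560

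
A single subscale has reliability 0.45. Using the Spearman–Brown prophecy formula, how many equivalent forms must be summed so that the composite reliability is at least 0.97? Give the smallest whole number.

k ≥ ρ*(1−ρ₁)/(ρ₁(1−ρ*)) = 0.97·0.55 / (0.45·0.03) = 39.519.
Smallest integer k = 40.

40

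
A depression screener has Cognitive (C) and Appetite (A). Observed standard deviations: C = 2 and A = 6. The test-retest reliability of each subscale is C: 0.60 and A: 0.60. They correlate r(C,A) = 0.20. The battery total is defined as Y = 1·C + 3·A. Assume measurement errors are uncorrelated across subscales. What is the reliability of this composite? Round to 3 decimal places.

Var(Y) = 2² + 3²·6² + 2·[3·2·6·0.20] = 328 + 14.4 = 342.4.
Under uncorrelated errors the observed covariances equal the true-score covariances, so only the own-variance terms attenuate.
True-score variance = [2²·0.60 + 3²·6²·0.60] + 14.4 = 196.8 + 14.4 = 211.2.
Reliability = 211.2 / 342.4 = 0.617.

0.617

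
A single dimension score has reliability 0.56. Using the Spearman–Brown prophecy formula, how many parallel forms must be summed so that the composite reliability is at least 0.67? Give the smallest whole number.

k ≥ ρ*(1−ρ₁)/(ρ₁(1−ρ*)) = 0.67·0.44 / (0.56·0.33) = 1.595.
Smallest integer k = 2.

2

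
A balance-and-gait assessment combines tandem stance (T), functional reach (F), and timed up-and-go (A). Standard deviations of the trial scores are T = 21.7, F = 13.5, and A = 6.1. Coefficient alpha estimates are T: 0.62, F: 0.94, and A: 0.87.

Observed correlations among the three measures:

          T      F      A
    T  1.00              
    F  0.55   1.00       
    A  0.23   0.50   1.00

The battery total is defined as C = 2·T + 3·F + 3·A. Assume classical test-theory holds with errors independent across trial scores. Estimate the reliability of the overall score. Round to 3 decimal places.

0.876

Var(C) = 2²·21.7² + 3²·13.5² + 3²·6.1² + 2·[6·21.7·13.5·0.55 + 6·21.7·6.1·0.23 + 9·13.5·6.1·0.50] = 3858.7 + 3039.96 = 6898.66.
Because errors are independent across components, Cov(Tᵢ,Tⱼ) = Cov(Xᵢ,Xⱼ); the off-diagonal part of the true-score variance is the same as above.
True-score variance = [2²·21.7²·0.62 + 3²·13.5²·0.94 + 3²·6.1²·0.87] + 3039.96 = 3001 + 3039.96 = 6040.96.
Reliability = 6040.96 / 6898.66 = 0.876.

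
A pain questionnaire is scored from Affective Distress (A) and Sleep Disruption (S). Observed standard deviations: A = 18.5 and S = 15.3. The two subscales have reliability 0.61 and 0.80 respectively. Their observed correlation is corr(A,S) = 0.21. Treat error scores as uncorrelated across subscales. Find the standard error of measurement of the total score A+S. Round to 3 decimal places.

13.427

Var(total) = 576.34 + 118.881 = 695.221.
True-score variance = 396.045 + 118.881 = 514.926, so reliability = 0.7407.
Error variance = 695.221 − 514.926 = 180.295; SEM = √180.295 = 13.427.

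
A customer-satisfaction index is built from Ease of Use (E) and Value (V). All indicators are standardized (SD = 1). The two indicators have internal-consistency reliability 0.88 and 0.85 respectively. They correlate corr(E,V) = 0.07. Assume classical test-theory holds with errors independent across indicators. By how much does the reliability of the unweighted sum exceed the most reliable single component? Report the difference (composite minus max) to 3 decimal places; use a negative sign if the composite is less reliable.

-0.006

Var(sum) = 2 + 0.14 = 2.14; true-score variance = 1.73 + 0.14 = 1.87; composite reliability = 0.8738.
Max component reliability = 0.8800.
Difference = 0.8738 − 0.8800 = -0.006.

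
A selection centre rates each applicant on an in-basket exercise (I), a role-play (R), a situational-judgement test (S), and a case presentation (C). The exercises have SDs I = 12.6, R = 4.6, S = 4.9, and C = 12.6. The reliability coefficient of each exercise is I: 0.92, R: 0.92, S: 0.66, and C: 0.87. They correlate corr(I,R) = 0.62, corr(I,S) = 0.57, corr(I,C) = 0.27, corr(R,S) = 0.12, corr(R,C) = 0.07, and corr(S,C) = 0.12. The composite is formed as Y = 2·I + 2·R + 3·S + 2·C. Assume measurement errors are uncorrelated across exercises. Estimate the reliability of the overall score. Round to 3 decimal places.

0.923

Var(Y) = 2²·12.6² + 2²·4.6² + 3²·4.9² + 2²·12.6² + 2·[4·12.6·4.6·0.62 + 6·12.6·4.9·0.57 + 4·12.6·12.6·0.27 + 6·4.6·4.9·0.12 + 4·4.6·12.6·0.07 + 6·4.9·12.6·0.12] = 1570.81 + 1206.53 = 2777.34.
With uncorrelated errors the cross-covariances are all true-score covariance, so they carry over unchanged; only the diagonal terms shrink to ρᵢσᵢ².
True-score variance = [2²·12.6²·0.92 + 2²·4.6²·0.92 + 3²·4.9²·0.66 + 2²·12.6²·0.87] + 1206.53 = 1357.21 + 1206.53 = 2563.74.
Reliability = 2563.74 / 2777.34 = 0.923.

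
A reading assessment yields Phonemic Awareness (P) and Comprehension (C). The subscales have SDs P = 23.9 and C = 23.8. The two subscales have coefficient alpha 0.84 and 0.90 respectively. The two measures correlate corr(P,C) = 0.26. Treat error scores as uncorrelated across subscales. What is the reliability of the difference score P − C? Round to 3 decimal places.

0.824

Var(P−C) = 23.9² + 23.8² − 2·23.9·23.8·0.26 = 1137.65 − 295.786 = 841.864.
With uncorrelated errors the cross-covariances are all true-score covariance, so they carry over unchanged; only the diagonal terms shrink to ρᵢσᵢ².
True-score variance = [23.9²·0.84 + 23.8²·0.90] − 295.786 = 989.612 − 295.786 = 693.826.
Reliability = 693.826 / 841.864 = 0.824.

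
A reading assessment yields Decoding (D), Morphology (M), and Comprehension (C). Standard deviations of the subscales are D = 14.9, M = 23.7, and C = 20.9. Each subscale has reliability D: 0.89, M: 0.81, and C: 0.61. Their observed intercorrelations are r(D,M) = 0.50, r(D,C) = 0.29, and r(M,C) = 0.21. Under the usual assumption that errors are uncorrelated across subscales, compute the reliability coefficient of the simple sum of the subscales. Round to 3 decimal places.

0.846

Var(D+M+C) = 14.9² + 23.7² + 20.9² + 2·[14.9·23.7·0.50 + 14.9·20.9·0.29 + 23.7·20.9·0.21] = 1220.51 + 741.786 = 1962.3.
Because errors are independent across components, Cov(Tᵢ,Tⱼ) = Cov(Xᵢ,Xⱼ); the off-diagonal part of the true-score variance is the same as above.
True-score variance = [14.9²·0.89 + 23.7²·0.81 + 20.9²·0.61] + 741.786 = 919.012 + 741.786 = 1660.8.
Reliability = 1660.8 / 1962.3 = 0.846.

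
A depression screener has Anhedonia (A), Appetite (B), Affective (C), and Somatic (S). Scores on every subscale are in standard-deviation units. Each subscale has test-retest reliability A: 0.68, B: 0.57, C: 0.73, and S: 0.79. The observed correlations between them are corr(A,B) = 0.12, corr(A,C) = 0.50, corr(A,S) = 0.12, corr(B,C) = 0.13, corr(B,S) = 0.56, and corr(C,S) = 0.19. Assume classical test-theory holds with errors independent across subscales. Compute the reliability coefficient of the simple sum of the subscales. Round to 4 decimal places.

Var(A+B+C+S) = 4 + 2·[0.12 + 0.50 + 0.12 + 0.13 + 0.56 + 0.19] = 4 + 3.24 = 7.24.
Because errors are independent across components, Cov(Tᵢ,Tⱼ) = Cov(Xᵢ,Xⱼ); the off-diagonal part of the true-score variance is the same as above.
True-score variance = [0.68 + 0.57 + 0.73 + 0.79] + 3.24 = 2.77 + 3.24 = 6.01.
Reliability = 6.01 / 7.24 = 0.8301.

0.8301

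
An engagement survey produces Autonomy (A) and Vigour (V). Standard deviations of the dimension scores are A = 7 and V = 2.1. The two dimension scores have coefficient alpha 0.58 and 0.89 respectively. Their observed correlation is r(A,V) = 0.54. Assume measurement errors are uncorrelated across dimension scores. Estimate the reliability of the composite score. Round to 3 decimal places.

Var(A+V) = 7² + 2.1² + 2·[7·2.1·0.54] = 53.41 + 15.876 = 69.286.
Under uncorrelated errors the observed covariances equal the true-score covariances, so only the own-variance terms attenuate.
True-score variance = [7²·0.58 + 2.1²·0.89] + 15.876 = 32.3449 + 15.876 = 48.2209.
Reliability = 48.2209 / 69.286 = 0.696.

0.696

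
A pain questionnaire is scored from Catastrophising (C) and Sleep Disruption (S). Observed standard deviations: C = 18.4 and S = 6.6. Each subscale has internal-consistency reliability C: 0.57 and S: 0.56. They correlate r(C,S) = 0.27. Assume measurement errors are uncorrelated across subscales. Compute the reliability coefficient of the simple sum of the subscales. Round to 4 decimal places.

0.6320

Var(C+S) = 18.4² + 6.6² + 2·[18.4·6.6·0.27] = 382.12 + 65.5776 = 447.698.
With uncorrelated errors the cross-covariances are all true-score covariance, so they carry over unchanged; only the diagonal terms shrink to ρᵢσᵢ².
True-score variance = [18.4²·0.57 + 6.6²·0.56] + 65.5776 = 217.373 + 65.5776 = 282.95.
Reliability = 282.95 / 447.698 = 0.6320.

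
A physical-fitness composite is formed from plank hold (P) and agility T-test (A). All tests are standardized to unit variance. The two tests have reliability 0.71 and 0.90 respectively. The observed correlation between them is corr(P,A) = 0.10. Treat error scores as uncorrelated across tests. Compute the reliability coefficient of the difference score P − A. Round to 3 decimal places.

0.783

Var(P−A) = 1 + 1 − 2·0.10 = 2 − 0.2 = 1.8.
With uncorrelated errors the cross-covariances are all true-score covariance, so they carry over unchanged; only the diagonal terms shrink to ρᵢσᵢ².
True-score variance = [0.71 + 0.90] − 0.2 = 1.61 − 0.2 = 1.41.
Reliability = 1.41 / 1.8 = 0.783.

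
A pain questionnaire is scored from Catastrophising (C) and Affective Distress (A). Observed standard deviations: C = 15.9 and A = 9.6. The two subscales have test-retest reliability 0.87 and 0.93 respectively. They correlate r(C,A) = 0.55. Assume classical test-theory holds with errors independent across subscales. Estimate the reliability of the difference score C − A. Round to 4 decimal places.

Var(C−A) = 15.9² + 9.6² − 2·15.9·9.6·0.55 = 344.97 − 167.904 = 177.066.
Because errors are independent across components, Cov(Tᵢ,Tⱼ) = Cov(Xᵢ,Xⱼ); the off-diagonal part of the true-score variance is the same as above.
True-score variance = [15.9²·0.87 + 9.6²·0.93] − 167.904 = 305.654 − 167.904 = 137.75.
Reliability = 137.75 / 177.066 = 0.7780.

0.7780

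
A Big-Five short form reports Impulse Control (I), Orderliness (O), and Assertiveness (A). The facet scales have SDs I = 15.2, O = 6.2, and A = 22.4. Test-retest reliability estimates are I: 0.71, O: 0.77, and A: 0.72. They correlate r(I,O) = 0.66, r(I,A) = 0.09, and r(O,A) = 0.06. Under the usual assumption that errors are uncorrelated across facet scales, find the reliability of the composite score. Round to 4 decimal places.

Var(I+O+A) = 15.2² + 6.2² + 22.4² + 2·[15.2·6.2·0.66 + 15.2·22.4·0.09 + 6.2·22.4·0.06] = 771.24 + 202.349 = 973.589.
With uncorrelated errors the cross-covariances are all true-score covariance, so they carry over unchanged; only the diagonal terms shrink to ρᵢσᵢ².
True-score variance = [15.2²·0.71 + 6.2²·0.77 + 22.4²·0.72] + 202.349 = 554.904 + 202.349 = 757.253.
Reliability = 757.253 / 973.589 = 0.7778.

0.7778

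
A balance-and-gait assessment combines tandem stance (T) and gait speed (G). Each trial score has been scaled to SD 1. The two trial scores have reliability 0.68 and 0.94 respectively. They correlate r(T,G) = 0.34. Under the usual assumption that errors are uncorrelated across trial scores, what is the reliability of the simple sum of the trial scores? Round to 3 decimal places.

0.858

Var(T+G) = 2 + 2·[0.34] = 2 + 0.68 = 2.68.
Because errors are independent across components, Cov(Tᵢ,Tⱼ) = Cov(Xᵢ,Xⱼ); the off-diagonal part of the true-score variance is the same as above.
True-score variance = [0.68 + 0.94] + 0.68 = 1.62 + 0.68 = 2.3.
Reliability = 2.3 / 2.68 = 0.858.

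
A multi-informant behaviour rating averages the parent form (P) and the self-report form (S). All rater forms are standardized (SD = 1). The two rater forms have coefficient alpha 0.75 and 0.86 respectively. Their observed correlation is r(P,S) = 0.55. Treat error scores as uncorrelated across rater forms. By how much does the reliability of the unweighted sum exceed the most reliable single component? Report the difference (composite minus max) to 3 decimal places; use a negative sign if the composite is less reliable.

0.014

Var(sum) = 2 + 1.1 = 3.1; true-score variance = 1.61 + 1.1 = 2.71; composite reliability = 0.8742.
Max component reliability = 0.8600.
Difference = 0.8742 − 0.8600 = 0.014.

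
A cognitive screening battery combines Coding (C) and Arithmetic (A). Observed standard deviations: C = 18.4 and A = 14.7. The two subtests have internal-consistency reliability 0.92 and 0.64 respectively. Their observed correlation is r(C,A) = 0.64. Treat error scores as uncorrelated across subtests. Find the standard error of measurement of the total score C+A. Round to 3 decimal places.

10.241

Var(total) = 554.65 + 346.214 = 900.864.
True-score variance = 449.773 + 346.214 = 795.987, so reliability = 0.8836.
Error variance = 900.864 − 795.987 = 104.877; SEM = √104.877 = 10.241.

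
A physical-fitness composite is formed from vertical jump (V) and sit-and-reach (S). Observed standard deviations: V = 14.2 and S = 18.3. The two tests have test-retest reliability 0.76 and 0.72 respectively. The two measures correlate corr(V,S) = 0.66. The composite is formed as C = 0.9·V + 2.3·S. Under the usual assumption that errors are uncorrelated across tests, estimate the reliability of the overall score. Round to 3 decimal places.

0.798

Var(C) = 0.9²·14.2² + 2.3²·18.3² + 2·[2.07·14.2·18.3·0.66] = 1934.9 + 710.041 = 2644.94.
Because errors are independent across components, Cov(Tᵢ,Tⱼ) = Cov(Xᵢ,Xⱼ); the off-diagonal part of the true-score variance is the same as above.
True-score variance = [0.9²·14.2²·0.76 + 2.3²·18.3²·0.72] + 710.041 = 1399.66 + 710.041 = 2109.7.
Reliability = 2109.7 / 2644.94 = 0.798.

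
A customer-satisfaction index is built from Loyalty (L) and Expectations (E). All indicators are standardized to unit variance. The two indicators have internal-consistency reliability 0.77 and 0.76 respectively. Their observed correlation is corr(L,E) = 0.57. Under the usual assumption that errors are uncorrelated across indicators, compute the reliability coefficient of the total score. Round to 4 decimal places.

0.8503

Var(L+E) = 2 + 2·[0.57] = 2 + 1.14 = 3.14.
Because errors are independent across components, Cov(Tᵢ,Tⱼ) = Cov(Xᵢ,Xⱼ); the off-diagonal part of the true-score variance is the same as above.
True-score variance = [0.77 + 0.76] + 1.14 = 1.53 + 1.14 = 2.67.
Reliability = 2.67 / 3.14 = 0.8503.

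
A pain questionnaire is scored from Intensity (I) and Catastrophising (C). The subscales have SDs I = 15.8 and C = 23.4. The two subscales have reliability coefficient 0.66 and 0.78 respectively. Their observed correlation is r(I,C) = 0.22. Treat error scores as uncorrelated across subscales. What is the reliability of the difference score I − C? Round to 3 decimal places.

0.676

Var(I−C) = 15.8² + 23.4² − 2·15.8·23.4·0.22 = 797.2 − 162.677 = 634.523.
Under uncorrelated errors the observed covariances equal the true-score covariances, so only the own-variance terms attenuate.
True-score variance = [15.8²·0.66 + 23.4²·0.78] − 162.677 = 591.859 − 162.677 = 429.182.
Reliability = 429.182 / 634.523 = 0.676.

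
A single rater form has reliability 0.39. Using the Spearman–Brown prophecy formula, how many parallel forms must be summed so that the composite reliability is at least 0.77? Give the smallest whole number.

k ≥ ρ*(1−ρ₁)/(ρ₁(1−ρ*)) = 0.77·0.61 / (0.39·0.23) = 5.236.
Smallest integer k = 6.

6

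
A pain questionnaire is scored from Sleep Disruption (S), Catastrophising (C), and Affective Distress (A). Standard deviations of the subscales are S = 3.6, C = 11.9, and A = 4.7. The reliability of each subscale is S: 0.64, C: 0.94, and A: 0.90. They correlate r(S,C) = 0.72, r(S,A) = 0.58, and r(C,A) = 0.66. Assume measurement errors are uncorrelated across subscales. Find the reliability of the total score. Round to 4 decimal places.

Var(S+C+A) = 3.6² + 11.9² + 4.7² + 2·[3.6·11.9·0.72 + 3.6·4.7·0.58 + 11.9·4.7·0.66] = 176.66 + 155.144 = 331.804.
With uncorrelated errors the cross-covariances are all true-score covariance, so they carry over unchanged; only the diagonal terms shrink to ρᵢσᵢ².
True-score variance = [3.6²·0.64 + 11.9²·0.94 + 4.7²·0.90] + 155.144 = 161.289 + 155.144 = 316.433.
Reliability = 316.433 / 331.804 = 0.9537.

0.9537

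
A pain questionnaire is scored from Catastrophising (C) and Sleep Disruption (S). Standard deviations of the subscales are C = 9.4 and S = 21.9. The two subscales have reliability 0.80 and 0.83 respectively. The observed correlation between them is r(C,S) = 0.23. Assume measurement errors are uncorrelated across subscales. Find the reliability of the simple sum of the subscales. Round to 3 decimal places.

0.850

Var(C+S) = 9.4² + 21.9² + 2·[9.4·21.9·0.23] = 567.97 + 94.6956 = 662.666.
Because errors are independent across components, Cov(Tᵢ,Tⱼ) = Cov(Xᵢ,Xⱼ); the off-diagonal part of the true-score variance is the same as above.
True-score variance = [9.4²·0.80 + 21.9²·0.83] + 94.6956 = 468.764 + 94.6956 = 563.46.
Reliability = 563.46 / 662.666 = 0.850.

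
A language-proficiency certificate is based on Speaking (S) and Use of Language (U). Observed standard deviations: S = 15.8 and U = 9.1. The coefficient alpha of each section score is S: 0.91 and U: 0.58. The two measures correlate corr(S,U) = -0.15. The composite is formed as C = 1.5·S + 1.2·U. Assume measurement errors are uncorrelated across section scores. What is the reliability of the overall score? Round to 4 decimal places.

Var(C) = 1.5²·15.8² + 1.2²·9.1² + 2·[1.8·15.8·9.1·(-0.15)] = 680.936 − 77.6412 = 603.295.
Under uncorrelated errors the observed covariances equal the true-score covariances, so only the own-variance terms attenuate.
True-score variance = [1.5²·15.8²·0.91 + 1.2²·9.1²·0.58] − 77.6412 = 580.301 − 77.6412 = 502.66.
Reliability = 502.66 / 603.295 = 0.8332.

0.8332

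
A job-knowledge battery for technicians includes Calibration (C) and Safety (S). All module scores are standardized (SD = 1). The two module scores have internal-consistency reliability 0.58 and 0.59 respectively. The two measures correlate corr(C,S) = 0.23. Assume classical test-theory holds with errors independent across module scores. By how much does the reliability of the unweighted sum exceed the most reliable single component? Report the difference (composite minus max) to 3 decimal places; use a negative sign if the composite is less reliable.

Var(sum) = 2 + 0.46 = 2.46; true-score variance = 1.17 + 0.46 = 1.63; composite reliability = 0.6626.
Max component reliability = 0.5900.
Difference = 0.6626 − 0.5900 = 0.073.

0.073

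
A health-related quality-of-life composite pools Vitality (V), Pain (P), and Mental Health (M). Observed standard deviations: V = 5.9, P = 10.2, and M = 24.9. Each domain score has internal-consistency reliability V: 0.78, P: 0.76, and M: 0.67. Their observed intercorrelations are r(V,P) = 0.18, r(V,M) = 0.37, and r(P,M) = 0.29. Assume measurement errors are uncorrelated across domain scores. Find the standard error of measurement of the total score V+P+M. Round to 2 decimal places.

15.40

Var(total) = 758.86 + 277.687 = 1036.55.
True-score variance = 521.629 + 277.687 = 799.315, so reliability = 0.7711.
Error variance = 1036.55 − 799.315 = 237.231; SEM = √237.231 = 15.40.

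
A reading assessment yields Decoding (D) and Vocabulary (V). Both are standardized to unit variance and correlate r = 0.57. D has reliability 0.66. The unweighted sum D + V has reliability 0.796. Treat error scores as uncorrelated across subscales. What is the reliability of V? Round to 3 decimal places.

Var(D+V) = 2 + 2·0.57 = 3.140.
True-score variance = ρ_D + ρ_V + 2·0.57, so 0.796 = (0.66 + ρ_V + 1.14) / 3.140.
ρ_V = 0.796·3.140 − 0.66 − 1.14 = 0.699.

0.699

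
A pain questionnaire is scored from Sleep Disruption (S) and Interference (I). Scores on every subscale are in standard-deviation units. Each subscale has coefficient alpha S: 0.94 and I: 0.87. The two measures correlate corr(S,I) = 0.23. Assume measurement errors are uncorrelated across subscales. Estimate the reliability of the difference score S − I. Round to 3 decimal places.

0.877

Var(S−I) = 1 + 1 − 2·0.23 = 2 − 0.46 = 1.54.
With uncorrelated errors the cross-covariances are all true-score covariance, so they carry over unchanged; only the diagonal terms shrink to ρᵢσᵢ².
True-score variance = [0.94 + 0.87] − 0.46 = 1.81 − 0.46 = 1.35.
Reliability = 1.35 / 1.54 = 0.877.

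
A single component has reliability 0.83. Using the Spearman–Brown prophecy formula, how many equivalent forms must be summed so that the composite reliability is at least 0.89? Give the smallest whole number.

2

k ≥ ρ*(1−ρ₁)/(ρ₁(1−ρ*)) = 0.89·0.17 / (0.83·0.11) = 1.657.
Smallest integer k = 2.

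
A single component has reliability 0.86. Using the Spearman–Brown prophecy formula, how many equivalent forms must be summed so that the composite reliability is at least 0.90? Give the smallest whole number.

2

k ≥ ρ*(1−ρ₁)/(ρ₁(1−ρ*)) = 0.90·0.14 / (0.86·0.10) = 1.465.
Smallest integer k = 2.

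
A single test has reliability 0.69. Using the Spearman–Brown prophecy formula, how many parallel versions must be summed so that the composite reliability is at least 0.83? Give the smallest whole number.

k ≥ ρ*(1−ρ₁)/(ρ₁(1−ρ*)) = 0.83·0.31 / (0.69·0.17) = 2.194.
Smallest integer k = 3.

3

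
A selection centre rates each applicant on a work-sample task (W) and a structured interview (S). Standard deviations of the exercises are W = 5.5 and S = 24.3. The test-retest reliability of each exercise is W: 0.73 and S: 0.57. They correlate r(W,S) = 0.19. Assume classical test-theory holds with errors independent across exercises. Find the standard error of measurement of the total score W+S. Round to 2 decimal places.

Var(total) = 620.74 + 50.787 = 671.527.
True-score variance = 358.662 + 50.787 = 409.449, so reliability = 0.6097.
Error variance = 671.527 − 409.449 = 262.078; SEM = √262.078 = 16.19.

16.19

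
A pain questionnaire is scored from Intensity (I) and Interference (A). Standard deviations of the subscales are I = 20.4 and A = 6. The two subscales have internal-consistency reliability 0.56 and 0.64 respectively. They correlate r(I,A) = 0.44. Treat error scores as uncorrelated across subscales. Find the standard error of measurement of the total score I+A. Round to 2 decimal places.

14.00

Var(total) = 452.16 + 107.712 = 559.872.
True-score variance = 256.09 + 107.712 = 363.802, so reliability = 0.6498.
Error variance = 559.872 − 363.802 = 196.07; SEM = √196.07 = 14.00.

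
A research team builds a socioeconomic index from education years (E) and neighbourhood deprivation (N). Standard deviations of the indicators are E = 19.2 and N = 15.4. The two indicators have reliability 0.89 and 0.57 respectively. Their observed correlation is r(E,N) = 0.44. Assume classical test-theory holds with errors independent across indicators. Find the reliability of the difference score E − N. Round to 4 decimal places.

0.5876

Var(E−N) = 19.2² + 15.4² − 2·19.2·15.4·0.44 = 605.8 − 260.198 = 345.602.
With uncorrelated errors the cross-covariances are all true-score covariance, so they carry over unchanged; only the diagonal terms shrink to ρᵢσᵢ².
True-score variance = [19.2²·0.89 + 15.4²·0.57] − 260.198 = 463.271 − 260.198 = 203.072.
Reliability = 203.072 / 345.602 = 0.5876.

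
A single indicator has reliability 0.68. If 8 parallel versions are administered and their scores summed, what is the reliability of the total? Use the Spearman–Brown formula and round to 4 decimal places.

ρ_k = kρ / (1 + (k−1)ρ) = 8·0.68 / (1 + 7·0.68) = 5.440 / 5.760 = 0.9444.

0.9444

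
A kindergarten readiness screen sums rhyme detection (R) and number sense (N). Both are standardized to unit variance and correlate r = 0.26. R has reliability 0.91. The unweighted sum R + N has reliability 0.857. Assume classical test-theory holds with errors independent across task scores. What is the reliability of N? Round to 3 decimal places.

Var(R+N) = 2 + 2·0.26 = 2.520.
True-score variance = ρ_R + ρ_N + 2·0.26, so 0.857 = (0.91 + ρ_N + 0.52) / 2.520.
ρ_N = 0.857·2.520 − 0.91 − 0.52 = 0.730.

0.730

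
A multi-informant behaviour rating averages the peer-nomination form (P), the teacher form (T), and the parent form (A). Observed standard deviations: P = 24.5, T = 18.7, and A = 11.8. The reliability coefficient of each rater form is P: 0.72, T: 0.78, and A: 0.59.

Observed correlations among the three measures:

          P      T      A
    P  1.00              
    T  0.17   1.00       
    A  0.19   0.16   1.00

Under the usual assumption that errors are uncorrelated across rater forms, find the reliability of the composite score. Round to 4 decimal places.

0.7881

Var(P+T+A) = 24.5² + 18.7² + 11.8² + 2·[24.5·18.7·0.17 + 24.5·11.8·0.19 + 18.7·11.8·0.16] = 1089.18 + 336.24 = 1425.42.
With uncorrelated errors the cross-covariances are all true-score covariance, so they carry over unchanged; only the diagonal terms shrink to ρᵢσᵢ².
True-score variance = [24.5²·0.72 + 18.7²·0.78 + 11.8²·0.59] + 336.24 = 787.09 + 336.24 = 1123.33.
Reliability = 1123.33 / 1425.42 = 0.7881.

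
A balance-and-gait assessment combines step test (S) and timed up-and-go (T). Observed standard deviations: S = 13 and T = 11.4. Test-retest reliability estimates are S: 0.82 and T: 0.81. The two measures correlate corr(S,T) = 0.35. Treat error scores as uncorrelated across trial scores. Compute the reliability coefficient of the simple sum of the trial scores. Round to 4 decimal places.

0.8631

Var(S+T) = 13² + 11.4² + 2·[13·11.4·0.35] = 298.96 + 103.74 = 402.7.
With uncorrelated errors the cross-covariances are all true-score covariance, so they carry over unchanged; only the diagonal terms shrink to ρᵢσᵢ².
True-score variance = [13²·0.82 + 11.4²·0.81] + 103.74 = 243.848 + 103.74 = 347.588.
Reliability = 347.588 / 402.7 = 0.8631.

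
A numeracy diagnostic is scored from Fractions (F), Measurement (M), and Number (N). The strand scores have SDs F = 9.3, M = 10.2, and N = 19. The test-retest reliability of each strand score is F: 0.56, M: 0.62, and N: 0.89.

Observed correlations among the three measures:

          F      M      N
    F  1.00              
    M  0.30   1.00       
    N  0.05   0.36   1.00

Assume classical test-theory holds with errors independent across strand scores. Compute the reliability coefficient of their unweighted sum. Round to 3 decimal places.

0.847

Var(F+M+N) = 9.3² + 10.2² + 19² + 2·[9.3·10.2·0.30 + 9.3·19·0.05 + 10.2·19·0.36] = 551.53 + 214.122 = 765.652.
Under uncorrelated errors the observed covariances equal the true-score covariances, so only the own-variance terms attenuate.
True-score variance = [9.3²·0.56 + 10.2²·0.62 + 19²·0.89] + 214.122 = 434.229 + 214.122 = 648.351.
Reliability = 648.351 / 765.652 = 0.847.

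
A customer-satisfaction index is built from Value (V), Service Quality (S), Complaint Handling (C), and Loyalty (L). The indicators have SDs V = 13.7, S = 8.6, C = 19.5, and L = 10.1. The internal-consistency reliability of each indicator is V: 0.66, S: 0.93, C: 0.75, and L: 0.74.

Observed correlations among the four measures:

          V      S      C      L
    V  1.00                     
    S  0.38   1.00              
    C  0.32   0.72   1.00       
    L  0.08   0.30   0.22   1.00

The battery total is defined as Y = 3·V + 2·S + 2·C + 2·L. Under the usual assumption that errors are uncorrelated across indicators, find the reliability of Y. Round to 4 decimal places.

Var(Y) = 3²·13.7² + 2²·8.6² + 2²·19.5² + 2²·10.1² + 2·[6·13.7·8.6·0.38 + 6·13.7·19.5·0.32 + 6·13.7·10.1·0.08 + 4·8.6·19.5·0.72 + 4·8.6·10.1·0.30 + 4·19.5·10.1·0.22] = 3914.09 + 3217 = 7131.09.
Because errors are independent across components, Cov(Tᵢ,Tⱼ) = Cov(Xᵢ,Xⱼ); the off-diagonal part of the true-score variance is the same as above.
True-score variance = [3²·13.7²·0.66 + 2²·8.6²·0.93 + 2²·19.5²·0.75 + 2²·10.1²·0.74] + 3217 = 2832.71 + 3217 = 6049.71.
Reliability = 6049.71 / 7131.09 = 0.8484.

0.8484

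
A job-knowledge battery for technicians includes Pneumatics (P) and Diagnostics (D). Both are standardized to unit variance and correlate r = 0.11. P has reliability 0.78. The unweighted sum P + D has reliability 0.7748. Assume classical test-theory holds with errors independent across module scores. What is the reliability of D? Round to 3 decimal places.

0.720

Var(P+D) = 2 + 2·0.11 = 2.220.
True-score variance = ρ_P + ρ_D + 2·0.11, so 0.7748 = (0.78 + ρ_D + 0.22) / 2.220.
ρ_D = 0.7748·2.220 − 0.78 − 0.22 = 0.720.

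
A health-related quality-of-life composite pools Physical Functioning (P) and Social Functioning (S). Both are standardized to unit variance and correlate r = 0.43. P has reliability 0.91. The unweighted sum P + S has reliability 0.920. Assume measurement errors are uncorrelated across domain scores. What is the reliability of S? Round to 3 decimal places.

Var(P+S) = 2 + 2·0.43 = 2.860.
True-score variance = ρ_P + ρ_S + 2·0.43, so 0.920 = (0.91 + ρ_S + 0.86) / 2.860.
ρ_S = 0.920·2.860 − 0.91 − 0.86 = 0.861.

0.861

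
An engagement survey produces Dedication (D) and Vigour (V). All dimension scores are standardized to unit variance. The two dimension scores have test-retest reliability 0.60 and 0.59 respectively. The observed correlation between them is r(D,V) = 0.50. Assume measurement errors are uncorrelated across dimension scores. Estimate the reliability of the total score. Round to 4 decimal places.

Var(D+V) = 2 + 2·[0.50] = 2 + 1 = 3.
Under uncorrelated errors the observed covariances equal the true-score covariances, so only the own-variance terms attenuate.
True-score variance = [0.60 + 0.59] + 1 = 1.19 + 1 = 2.19.
Reliability = 2.19 / 3 = 0.7300.

0.7300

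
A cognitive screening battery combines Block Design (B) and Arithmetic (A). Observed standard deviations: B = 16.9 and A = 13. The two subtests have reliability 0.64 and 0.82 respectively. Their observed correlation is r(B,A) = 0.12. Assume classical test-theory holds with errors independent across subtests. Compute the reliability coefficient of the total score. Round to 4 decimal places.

Var(B+A) = 16.9² + 13² + 2·[16.9·13·0.12] = 454.61 + 52.728 = 507.338.
With uncorrelated errors the cross-covariances are all true-score covariance, so they carry over unchanged; only the diagonal terms shrink to ρᵢσᵢ².
True-score variance = [16.9²·0.64 + 13²·0.82] + 52.728 = 321.37 + 52.728 = 374.098.
Reliability = 374.098 / 507.338 = 0.7374.

0.7374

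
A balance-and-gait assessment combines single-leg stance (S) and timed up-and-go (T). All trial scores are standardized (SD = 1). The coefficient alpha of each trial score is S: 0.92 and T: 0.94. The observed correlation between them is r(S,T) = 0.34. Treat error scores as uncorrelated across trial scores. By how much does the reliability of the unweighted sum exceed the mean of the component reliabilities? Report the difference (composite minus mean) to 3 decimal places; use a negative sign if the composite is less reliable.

Var(sum) = 2 + 0.68 = 2.68; true-score variance = 1.86 + 0.68 = 2.54; composite reliability = 0.9478.
Mean component reliability = 0.9300.
Difference = 0.9478 − 0.9300 = 0.018.

0.018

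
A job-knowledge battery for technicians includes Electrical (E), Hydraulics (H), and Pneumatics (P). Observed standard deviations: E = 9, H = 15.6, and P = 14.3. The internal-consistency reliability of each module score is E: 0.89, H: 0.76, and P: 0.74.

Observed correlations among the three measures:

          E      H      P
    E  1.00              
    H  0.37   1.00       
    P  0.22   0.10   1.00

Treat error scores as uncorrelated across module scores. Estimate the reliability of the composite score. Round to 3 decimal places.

0.836

Var(E+H+P) = 9² + 15.6² + 14.3² + 2·[9·15.6·0.37 + 9·14.3·0.22 + 15.6·14.3·0.10] = 528.85 + 205.14 = 733.99.
Under uncorrelated errors the observed covariances equal the true-score covariances, so only the own-variance terms attenuate.
True-score variance = [9²·0.89 + 15.6²·0.76 + 14.3²·0.74] + 205.14 = 408.366 + 205.14 = 613.506.
Reliability = 613.506 / 733.99 = 0.836.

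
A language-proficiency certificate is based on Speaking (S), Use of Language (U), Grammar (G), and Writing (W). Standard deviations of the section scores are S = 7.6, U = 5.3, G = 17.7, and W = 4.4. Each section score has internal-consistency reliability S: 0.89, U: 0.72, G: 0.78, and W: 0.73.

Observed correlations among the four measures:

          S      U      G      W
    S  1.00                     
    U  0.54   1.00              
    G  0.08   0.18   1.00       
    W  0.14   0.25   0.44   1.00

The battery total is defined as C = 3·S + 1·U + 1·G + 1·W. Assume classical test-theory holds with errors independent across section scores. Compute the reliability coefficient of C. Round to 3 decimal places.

Var(C) = 3²·7.6² + 5.3² + 17.7² + 4.4² + 2·[3·7.6·5.3·0.54 + 3·7.6·17.7·0.08 + 3·7.6·4.4·0.14 + 5.3·17.7·0.18 + 5.3·4.4·0.25 + 17.7·4.4·0.44] = 880.58 + 337.132 = 1217.71.
Because errors are independent across components, Cov(Tᵢ,Tⱼ) = Cov(Xᵢ,Xⱼ); the off-diagonal part of the true-score variance is the same as above.
True-score variance = [3²·7.6²·0.89 + 5.3²·0.72 + 17.7²·0.78 + 4.4²·0.73] + 337.132 = 741.381 + 337.132 = 1078.51.
Reliability = 1078.51 / 1217.71 = 0.886.

0.886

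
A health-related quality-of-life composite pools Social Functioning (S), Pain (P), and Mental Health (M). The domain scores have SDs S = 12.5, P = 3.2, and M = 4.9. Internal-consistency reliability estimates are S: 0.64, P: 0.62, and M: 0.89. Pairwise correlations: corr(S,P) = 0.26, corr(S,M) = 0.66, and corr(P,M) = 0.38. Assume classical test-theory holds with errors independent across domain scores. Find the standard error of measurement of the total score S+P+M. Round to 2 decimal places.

Var(total) = 190.5 + 113.567 = 304.067.
True-score variance = 127.718 + 113.567 = 241.285, so reliability = 0.7935.
Error variance = 304.067 − 241.285 = 62.7823; SEM = √62.7823 = 7.92.

7.92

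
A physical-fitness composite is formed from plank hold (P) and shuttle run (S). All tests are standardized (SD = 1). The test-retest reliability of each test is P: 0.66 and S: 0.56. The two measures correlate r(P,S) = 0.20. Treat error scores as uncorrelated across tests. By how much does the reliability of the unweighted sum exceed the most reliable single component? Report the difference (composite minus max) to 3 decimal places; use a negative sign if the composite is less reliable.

0.015

Var(sum) = 2 + 0.4 = 2.4; true-score variance = 1.22 + 0.4 = 1.62; composite reliability = 0.6750.
Max component reliability = 0.6600.
Difference = 0.6750 − 0.6600 = 0.015.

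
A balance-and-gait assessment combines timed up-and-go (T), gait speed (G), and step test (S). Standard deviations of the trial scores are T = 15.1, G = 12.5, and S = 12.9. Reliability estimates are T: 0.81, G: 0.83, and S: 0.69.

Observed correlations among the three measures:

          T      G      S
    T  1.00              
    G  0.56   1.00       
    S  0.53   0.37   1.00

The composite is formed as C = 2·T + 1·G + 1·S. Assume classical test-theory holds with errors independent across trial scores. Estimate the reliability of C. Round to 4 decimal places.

Var(C) = 2²·15.1² + 12.5² + 12.9² + 2·[2·15.1·12.5·0.56 + 2·15.1·12.9·0.53 + 12.5·12.9·0.37] = 1234.7 + 955.08 = 2189.78.
Because errors are independent across components, Cov(Tᵢ,Tⱼ) = Cov(Xᵢ,Xⱼ); the off-diagonal part of the true-score variance is the same as above.
True-score variance = [2²·15.1²·0.81 + 12.5²·0.83 + 12.9²·0.69] + 955.08 = 983.263 + 955.08 = 1938.34.
Reliability = 1938.34 / 2189.78 = 0.8852.

0.8852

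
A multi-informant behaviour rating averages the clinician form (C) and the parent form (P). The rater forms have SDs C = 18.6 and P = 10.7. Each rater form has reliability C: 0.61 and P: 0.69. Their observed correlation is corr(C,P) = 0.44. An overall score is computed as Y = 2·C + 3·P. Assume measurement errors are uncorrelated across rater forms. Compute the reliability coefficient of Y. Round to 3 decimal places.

Var(Y) = 2²·18.6² + 3²·10.7² + 2·[6·18.6·10.7·0.44] = 2414.25 + 1050.83 = 3465.08.
Under uncorrelated errors the observed covariances equal the true-score covariances, so only the own-variance terms attenuate.
True-score variance = [2²·18.6²·0.61 + 3²·10.7²·0.69] + 1050.83 = 1555.13 + 1050.83 = 2605.95.
Reliability = 2605.95 / 3465.08 = 0.752.

0.752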